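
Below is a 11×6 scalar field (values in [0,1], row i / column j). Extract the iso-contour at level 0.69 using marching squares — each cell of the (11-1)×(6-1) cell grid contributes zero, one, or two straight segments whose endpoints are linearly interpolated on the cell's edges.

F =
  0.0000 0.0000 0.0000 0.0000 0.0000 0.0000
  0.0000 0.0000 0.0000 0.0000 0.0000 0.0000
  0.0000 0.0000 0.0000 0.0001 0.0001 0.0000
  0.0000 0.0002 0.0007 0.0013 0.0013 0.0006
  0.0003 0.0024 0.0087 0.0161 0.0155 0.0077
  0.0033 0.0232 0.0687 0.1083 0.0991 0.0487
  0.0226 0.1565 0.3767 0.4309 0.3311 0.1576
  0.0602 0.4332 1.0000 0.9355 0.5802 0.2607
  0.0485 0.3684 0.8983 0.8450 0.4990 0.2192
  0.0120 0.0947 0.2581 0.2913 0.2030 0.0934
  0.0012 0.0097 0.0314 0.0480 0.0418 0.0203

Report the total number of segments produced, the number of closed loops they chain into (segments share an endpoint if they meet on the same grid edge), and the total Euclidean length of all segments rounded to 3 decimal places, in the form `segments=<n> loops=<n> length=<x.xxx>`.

cell (6,1): code 0100 → (6.503,2.000)–(7.000,1.453)
cell (6,2): code 1100 → (6.513,3.000)–(6.503,2.000)
cell (6,3): code 1000 → (7.000,3.691)–(6.513,3.000)
cell (7,1): code 0110 → (7.000,1.453)–(8.000,1.607)
cell (7,3): code 1001 → (8.000,3.448)–(7.000,3.691)
cell (8,1): code 0010 → (8.000,1.607)–(8.325,2.000)
cell (8,2): code 0011 → (8.325,2.000)–(8.280,3.000)
cell (8,3): code 0001 → (8.280,3.000)–(8.000,3.448)
total: 8 segments, chained into 1 closed loop(s), length Σ = 6.664800

segments=8 loops=1 length=6.665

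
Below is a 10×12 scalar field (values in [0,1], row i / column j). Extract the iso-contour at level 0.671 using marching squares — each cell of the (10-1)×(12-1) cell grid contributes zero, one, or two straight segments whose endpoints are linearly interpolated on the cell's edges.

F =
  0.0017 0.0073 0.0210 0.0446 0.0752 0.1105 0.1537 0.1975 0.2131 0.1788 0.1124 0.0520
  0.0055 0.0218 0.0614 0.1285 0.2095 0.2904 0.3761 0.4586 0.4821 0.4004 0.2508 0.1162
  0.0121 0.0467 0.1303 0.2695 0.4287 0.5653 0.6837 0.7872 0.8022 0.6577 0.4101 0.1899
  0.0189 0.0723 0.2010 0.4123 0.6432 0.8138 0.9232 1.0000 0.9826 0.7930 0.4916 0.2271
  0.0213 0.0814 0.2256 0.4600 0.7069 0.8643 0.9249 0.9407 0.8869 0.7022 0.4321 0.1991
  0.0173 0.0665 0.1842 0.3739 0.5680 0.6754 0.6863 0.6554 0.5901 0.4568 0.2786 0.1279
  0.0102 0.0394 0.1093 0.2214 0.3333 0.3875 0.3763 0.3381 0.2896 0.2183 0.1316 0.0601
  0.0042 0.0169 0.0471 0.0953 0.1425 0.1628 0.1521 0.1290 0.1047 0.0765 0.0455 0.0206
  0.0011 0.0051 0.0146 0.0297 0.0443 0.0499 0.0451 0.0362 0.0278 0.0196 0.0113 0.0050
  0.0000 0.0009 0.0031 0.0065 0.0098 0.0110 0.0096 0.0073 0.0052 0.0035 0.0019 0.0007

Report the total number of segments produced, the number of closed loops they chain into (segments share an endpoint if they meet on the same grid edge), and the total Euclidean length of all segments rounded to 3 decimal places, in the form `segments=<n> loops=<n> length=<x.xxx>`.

segments=20 loops=1 length=14.297

cell (1,5): code 0100 → (1.959,6.000)–(2.000,5.893)
cell (1,6): code 1100 → (1.646,7.000)–(1.959,6.000)
cell (1,7): code 1100 → (1.590,8.000)–(1.646,7.000)
cell (1,8): code 1000 → (2.000,8.908)–(1.590,8.000)
cell (2,4): code 0100 → (2.425,5.000)–(3.000,4.163)
cell (2,5): code 1110 → (2.000,5.893)–(2.425,5.000)
cell (2,8): code 1101 → (2.098,9.000)–(2.000,8.908)
cell (2,9): code 1000 → (3.000,9.405)–(2.098,9.000)
cell (3,3): code 0100 → (3.436,4.000)–(4.000,3.855)
cell (3,4): code 1110 → (3.000,4.163)–(3.436,4.000)
cell (3,9): code 1001 → (4.000,9.116)–(3.000,9.405)
cell (4,3): code 0010 → (4.000,3.855)–(4.258,4.000)
cell (4,4): code 0111 → (4.258,4.000)–(5.000,4.959)
cell (4,6): code 1011 → (5.000,6.495)–(4.945,7.000)
cell (4,7): code 0011 → (4.945,7.000)–(4.727,8.000)
cell (4,8): code 0011 → (4.727,8.000)–(4.127,9.000)
cell (4,9): code 0001 → (4.127,9.000)–(4.000,9.116)
cell (5,4): code 0010 → (5.000,4.959)–(5.015,5.000)
cell (5,5): code 0011 → (5.015,5.000)–(5.049,6.000)
cell (5,6): code 0001 → (5.049,6.000)–(5.000,6.495)
total: 20 segments, chained into 1 closed loop(s), length Σ = 14.296605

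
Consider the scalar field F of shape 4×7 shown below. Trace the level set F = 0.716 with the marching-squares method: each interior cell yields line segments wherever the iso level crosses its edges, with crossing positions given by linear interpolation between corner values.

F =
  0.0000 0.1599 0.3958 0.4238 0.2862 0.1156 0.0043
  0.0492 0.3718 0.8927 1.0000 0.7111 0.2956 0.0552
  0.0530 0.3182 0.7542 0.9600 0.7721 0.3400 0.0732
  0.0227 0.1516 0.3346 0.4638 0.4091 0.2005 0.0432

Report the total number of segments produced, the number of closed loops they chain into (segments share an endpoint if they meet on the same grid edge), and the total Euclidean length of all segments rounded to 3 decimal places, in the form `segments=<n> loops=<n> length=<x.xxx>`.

cell (0,1): code 0100 → (0.644,2.000)–(1.000,1.661)
cell (0,2): code 1100 → (0.507,3.000)–(0.644,2.000)
cell (0,3): code 1000 → (1.000,3.983)–(0.507,3.000)
cell (1,1): code 0110 → (1.000,1.661)–(2.000,1.912)
cell (1,3): code 1101 → (1.080,4.000)–(1.000,3.983)
cell (1,4): code 1000 → (2.000,4.130)–(1.080,4.000)
cell (2,1): code 0010 → (2.000,1.912)–(2.091,2.000)
cell (2,2): code 0011 → (2.091,2.000)–(2.492,3.000)
cell (2,3): code 0011 → (2.492,3.000)–(2.155,4.000)
cell (2,4): code 0001 → (2.155,4.000)–(2.000,4.130)
total: 10 segments, chained into 1 closed loop(s), length Σ = 7.103375

segments=10 loops=1 length=7.103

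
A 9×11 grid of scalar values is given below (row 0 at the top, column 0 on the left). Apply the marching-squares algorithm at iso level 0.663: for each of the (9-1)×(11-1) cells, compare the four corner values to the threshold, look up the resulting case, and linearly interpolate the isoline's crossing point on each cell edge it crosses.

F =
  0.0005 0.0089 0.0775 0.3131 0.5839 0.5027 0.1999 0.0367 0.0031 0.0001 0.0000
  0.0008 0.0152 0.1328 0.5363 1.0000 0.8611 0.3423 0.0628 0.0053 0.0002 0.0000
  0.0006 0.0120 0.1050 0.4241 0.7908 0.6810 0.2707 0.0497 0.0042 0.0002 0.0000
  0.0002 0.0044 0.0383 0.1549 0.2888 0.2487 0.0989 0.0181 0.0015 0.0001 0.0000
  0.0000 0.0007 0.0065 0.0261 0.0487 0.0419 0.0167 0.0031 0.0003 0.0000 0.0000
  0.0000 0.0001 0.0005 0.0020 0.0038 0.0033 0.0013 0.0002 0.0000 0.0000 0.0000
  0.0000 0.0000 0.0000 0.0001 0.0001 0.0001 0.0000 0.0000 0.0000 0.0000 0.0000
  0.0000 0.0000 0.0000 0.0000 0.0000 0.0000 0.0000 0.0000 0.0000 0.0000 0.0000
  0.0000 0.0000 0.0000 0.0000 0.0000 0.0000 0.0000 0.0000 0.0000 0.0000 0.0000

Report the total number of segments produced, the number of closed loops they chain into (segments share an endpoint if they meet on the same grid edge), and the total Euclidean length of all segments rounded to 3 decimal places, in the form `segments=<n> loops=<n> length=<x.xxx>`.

segments=8 loops=1 length=6.432

cell (0,3): code 0100 → (0.190,4.000)–(1.000,3.273)
cell (0,4): code 1100 → (0.447,5.000)–(0.190,4.000)
cell (0,5): code 1000 → (1.000,5.382)–(0.447,5.000)
cell (1,3): code 0110 → (1.000,3.273)–(2.000,3.651)
cell (1,5): code 1001 → (2.000,5.044)–(1.000,5.382)
cell (2,3): code 0010 → (2.000,3.651)–(2.255,4.000)
cell (2,4): code 0011 → (2.255,4.000)–(2.042,5.000)
cell (2,5): code 0001 → (2.042,5.000)–(2.000,5.044)
total: 8 segments, chained into 1 closed loop(s), length Σ = 6.431730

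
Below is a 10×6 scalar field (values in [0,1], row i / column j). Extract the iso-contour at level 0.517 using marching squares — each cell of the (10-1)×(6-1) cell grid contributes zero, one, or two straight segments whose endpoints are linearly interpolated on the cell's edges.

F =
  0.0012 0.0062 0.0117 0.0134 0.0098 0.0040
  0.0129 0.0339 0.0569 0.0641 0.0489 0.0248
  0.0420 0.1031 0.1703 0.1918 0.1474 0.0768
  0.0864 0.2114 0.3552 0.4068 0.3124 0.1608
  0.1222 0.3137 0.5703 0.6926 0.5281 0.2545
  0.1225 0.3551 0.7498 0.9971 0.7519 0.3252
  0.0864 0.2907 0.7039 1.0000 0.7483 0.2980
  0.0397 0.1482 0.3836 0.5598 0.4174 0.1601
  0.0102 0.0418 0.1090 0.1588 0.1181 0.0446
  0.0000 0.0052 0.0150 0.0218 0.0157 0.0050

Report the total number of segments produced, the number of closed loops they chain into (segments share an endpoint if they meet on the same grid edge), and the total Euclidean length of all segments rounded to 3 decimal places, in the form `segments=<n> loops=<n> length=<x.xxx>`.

cell (3,1): code 0100 → (3.752,2.000)–(4.000,1.792)
cell (3,2): code 1100 → (3.386,3.000)–(3.752,2.000)
cell (3,3): code 1100 → (3.949,4.000)–(3.386,3.000)
cell (3,4): code 1000 → (4.000,4.041)–(3.949,4.000)
cell (4,1): code 0110 → (4.000,1.792)–(5.000,1.410)
cell (4,4): code 1001 → (5.000,4.551)–(4.000,4.041)
cell (5,1): code 0110 → (5.000,1.410)–(6.000,1.548)
cell (5,4): code 1001 → (6.000,4.514)–(5.000,4.551)
cell (6,1): code 0010 → (6.000,1.548)–(6.584,2.000)
cell (6,2): code 0111 → (6.584,2.000)–(7.000,2.757)
cell (6,3): code 1011 → (7.000,3.301)–(6.699,4.000)
cell (6,4): code 0001 → (6.699,4.000)–(6.000,4.514)
cell (7,2): code 0010 → (7.000,2.757)–(7.107,3.000)
cell (7,3): code 0001 → (7.107,3.000)–(7.000,3.301)
total: 14 segments, chained into 1 closed loop(s), length Σ = 10.620191

segments=14 loops=1 length=10.620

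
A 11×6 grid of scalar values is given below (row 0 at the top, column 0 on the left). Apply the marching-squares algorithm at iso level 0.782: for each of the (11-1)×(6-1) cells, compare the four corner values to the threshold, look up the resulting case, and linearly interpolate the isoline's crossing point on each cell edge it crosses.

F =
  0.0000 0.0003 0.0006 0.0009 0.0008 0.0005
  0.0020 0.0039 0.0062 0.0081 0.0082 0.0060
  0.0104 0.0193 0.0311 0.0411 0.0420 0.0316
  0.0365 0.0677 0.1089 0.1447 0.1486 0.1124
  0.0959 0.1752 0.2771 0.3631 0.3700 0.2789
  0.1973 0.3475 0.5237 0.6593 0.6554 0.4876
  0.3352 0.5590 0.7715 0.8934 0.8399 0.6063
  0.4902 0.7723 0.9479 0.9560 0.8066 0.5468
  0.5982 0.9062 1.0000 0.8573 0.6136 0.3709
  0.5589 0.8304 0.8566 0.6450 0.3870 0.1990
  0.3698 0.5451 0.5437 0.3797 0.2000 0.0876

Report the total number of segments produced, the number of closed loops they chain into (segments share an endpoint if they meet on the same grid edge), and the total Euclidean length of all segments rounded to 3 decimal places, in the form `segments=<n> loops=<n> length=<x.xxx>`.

segments=16 loops=1 length=11.351

cell (5,2): code 0100 → (5.524,3.000)–(6.000,2.086)
cell (5,3): code 1100 → (5.686,4.000)–(5.524,3.000)
cell (5,4): code 1000 → (6.000,4.248)–(5.686,4.000)
cell (6,1): code 0100 → (6.060,2.000)–(7.000,1.055)
cell (6,2): code 1110 → (6.000,2.086)–(6.060,2.000)
cell (6,4): code 1001 → (7.000,4.095)–(6.000,4.248)
cell (7,0): code 0100 → (7.072,1.000)–(8.000,0.597)
cell (7,1): code 1110 → (7.000,1.055)–(7.072,1.000)
cell (7,3): code 1011 → (8.000,3.309)–(7.127,4.000)
cell (7,4): code 0001 → (7.127,4.000)–(7.000,4.095)
cell (8,0): code 0110 → (8.000,0.597)–(9.000,0.822)
cell (8,2): code 1011 → (9.000,2.353)–(8.355,3.000)
cell (8,3): code 0001 → (8.355,3.000)–(8.000,3.309)
cell (9,0): code 0010 → (9.000,0.822)–(9.170,1.000)
cell (9,1): code 0011 → (9.170,1.000)–(9.238,2.000)
cell (9,2): code 0001 → (9.238,2.000)–(9.000,2.353)
total: 16 segments, chained into 1 closed loop(s), length Σ = 11.350605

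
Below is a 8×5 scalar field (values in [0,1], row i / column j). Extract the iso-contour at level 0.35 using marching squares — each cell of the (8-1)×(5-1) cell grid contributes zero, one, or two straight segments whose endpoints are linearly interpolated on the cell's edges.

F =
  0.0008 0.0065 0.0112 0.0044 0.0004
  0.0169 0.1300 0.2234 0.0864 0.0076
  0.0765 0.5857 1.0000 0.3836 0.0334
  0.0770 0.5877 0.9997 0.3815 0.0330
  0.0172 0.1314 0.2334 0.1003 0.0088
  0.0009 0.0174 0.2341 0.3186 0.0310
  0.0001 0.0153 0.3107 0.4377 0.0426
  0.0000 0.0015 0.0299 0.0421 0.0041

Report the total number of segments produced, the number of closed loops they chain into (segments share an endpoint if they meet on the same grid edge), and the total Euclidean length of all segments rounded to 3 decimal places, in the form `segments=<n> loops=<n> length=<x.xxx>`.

segments=14 loops=2 length=11.081

cell (1,0): code 0100 → (1.483,1.000)–(2.000,0.537)
cell (1,1): code 1100 → (1.163,2.000)–(1.483,1.000)
cell (1,2): code 1100 → (1.887,3.000)–(1.163,2.000)
cell (1,3): code 1000 → (2.000,3.096)–(1.887,3.000)
cell (2,0): code 0110 → (2.000,0.537)–(3.000,0.535)
cell (2,3): code 1001 → (3.000,3.090)–(2.000,3.096)
cell (3,0): code 0010 → (3.000,0.535)–(3.521,1.000)
cell (3,1): code 0011 → (3.521,1.000)–(3.848,2.000)
cell (3,2): code 0011 → (3.848,2.000)–(3.112,3.000)
cell (3,3): code 0001 → (3.112,3.000)–(3.000,3.090)
cell (5,2): code 0100 → (5.264,3.000)–(6.000,2.309)
cell (5,3): code 1000 → (6.000,3.222)–(5.264,3.000)
cell (6,2): code 0010 → (6.000,2.309)–(6.222,3.000)
cell (6,3): code 0001 → (6.222,3.000)–(6.000,3.222)
total: 14 segments, chained into 2 closed loop(s), length Σ = 11.080504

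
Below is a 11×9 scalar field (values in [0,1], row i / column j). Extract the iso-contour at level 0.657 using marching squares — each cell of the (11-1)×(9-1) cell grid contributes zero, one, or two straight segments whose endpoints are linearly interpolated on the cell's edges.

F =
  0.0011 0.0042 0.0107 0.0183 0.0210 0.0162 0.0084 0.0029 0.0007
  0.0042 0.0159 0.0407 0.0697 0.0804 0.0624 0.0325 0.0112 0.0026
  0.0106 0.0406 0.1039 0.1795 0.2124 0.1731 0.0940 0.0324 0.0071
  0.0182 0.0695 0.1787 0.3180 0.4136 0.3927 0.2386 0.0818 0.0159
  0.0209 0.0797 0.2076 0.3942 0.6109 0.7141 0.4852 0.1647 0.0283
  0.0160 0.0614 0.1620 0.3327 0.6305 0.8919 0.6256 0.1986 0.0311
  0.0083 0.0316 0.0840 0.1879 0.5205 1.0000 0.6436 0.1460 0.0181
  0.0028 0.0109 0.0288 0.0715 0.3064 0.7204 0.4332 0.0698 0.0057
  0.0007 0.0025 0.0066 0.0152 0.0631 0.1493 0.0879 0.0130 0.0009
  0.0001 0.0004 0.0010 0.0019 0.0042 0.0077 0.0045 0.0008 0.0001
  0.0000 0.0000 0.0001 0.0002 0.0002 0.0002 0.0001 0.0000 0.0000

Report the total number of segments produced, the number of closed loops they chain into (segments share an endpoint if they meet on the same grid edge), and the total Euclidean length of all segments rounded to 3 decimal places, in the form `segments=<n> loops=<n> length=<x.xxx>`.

cell (3,4): code 0100 → (3.822,5.000)–(4.000,4.447)
cell (3,5): code 1000 → (4.000,5.249)–(3.822,5.000)
cell (4,4): code 0110 → (4.000,4.447)–(5.000,4.101)
cell (4,5): code 1001 → (5.000,5.882)–(4.000,5.249)
cell (5,4): code 0110 → (5.000,4.101)–(6.000,4.285)
cell (5,5): code 1001 → (6.000,5.962)–(5.000,5.882)
cell (6,4): code 0110 → (6.000,4.285)–(7.000,4.847)
cell (6,5): code 1001 → (7.000,5.221)–(6.000,5.962)
cell (7,4): code 0010 → (7.000,4.847)–(7.111,5.000)
cell (7,5): code 0001 → (7.111,5.000)–(7.000,5.221)
total: 10 segments, chained into 1 closed loop(s), length Σ = 7.976950

segments=10 loops=1 length=7.977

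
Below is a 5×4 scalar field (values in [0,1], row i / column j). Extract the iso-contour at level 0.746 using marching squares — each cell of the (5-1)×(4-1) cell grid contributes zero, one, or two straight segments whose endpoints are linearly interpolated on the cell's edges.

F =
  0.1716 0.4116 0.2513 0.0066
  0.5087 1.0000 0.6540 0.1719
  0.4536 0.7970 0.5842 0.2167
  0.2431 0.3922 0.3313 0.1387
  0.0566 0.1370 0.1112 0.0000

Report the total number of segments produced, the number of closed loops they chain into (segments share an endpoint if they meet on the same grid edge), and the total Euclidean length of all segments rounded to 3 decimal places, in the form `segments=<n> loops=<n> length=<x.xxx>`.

segments=6 loops=1 length=4.172

cell (0,0): code 0100 → (0.568,1.000)–(1.000,0.483)
cell (0,1): code 1000 → (1.000,1.734)–(0.568,1.000)
cell (1,0): code 0110 → (1.000,0.483)–(2.000,0.851)
cell (1,1): code 1001 → (2.000,1.240)–(1.000,1.734)
cell (2,0): code 0010 → (2.000,0.851)–(2.126,1.000)
cell (2,1): code 0001 → (2.126,1.000)–(2.000,1.240)
total: 6 segments, chained into 1 closed loop(s), length Σ = 4.171945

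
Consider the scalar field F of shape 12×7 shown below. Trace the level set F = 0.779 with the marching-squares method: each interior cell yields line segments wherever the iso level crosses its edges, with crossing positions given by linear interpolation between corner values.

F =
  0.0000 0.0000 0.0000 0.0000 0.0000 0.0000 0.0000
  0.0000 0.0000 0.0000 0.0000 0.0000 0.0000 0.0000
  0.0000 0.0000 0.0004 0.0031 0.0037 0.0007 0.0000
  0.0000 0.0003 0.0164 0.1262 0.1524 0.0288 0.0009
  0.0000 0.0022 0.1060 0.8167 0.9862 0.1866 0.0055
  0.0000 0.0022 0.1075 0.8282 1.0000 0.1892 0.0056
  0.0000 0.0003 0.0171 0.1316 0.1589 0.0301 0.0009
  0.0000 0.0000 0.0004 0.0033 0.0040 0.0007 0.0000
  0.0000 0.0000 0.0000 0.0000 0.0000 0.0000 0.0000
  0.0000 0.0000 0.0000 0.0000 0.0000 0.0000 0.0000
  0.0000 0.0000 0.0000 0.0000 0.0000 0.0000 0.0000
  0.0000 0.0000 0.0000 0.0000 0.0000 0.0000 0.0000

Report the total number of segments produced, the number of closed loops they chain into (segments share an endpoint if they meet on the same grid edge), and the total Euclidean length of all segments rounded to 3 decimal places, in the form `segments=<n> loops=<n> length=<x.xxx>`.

segments=8 loops=1 length=4.949

cell (3,2): code 0100 → (3.945,3.000)–(4.000,2.947)
cell (3,3): code 1100 → (3.751,4.000)–(3.945,3.000)
cell (3,4): code 1000 → (4.000,4.259)–(3.751,4.000)
cell (4,2): code 0110 → (4.000,2.947)–(5.000,2.932)
cell (4,4): code 1001 → (5.000,4.273)–(4.000,4.259)
cell (5,2): code 0010 → (5.000,2.932)–(5.071,3.000)
cell (5,3): code 0011 → (5.071,3.000)–(5.263,4.000)
cell (5,4): code 0001 → (5.263,4.000)–(5.000,4.273)
total: 8 segments, chained into 1 closed loop(s), length Σ = 4.949093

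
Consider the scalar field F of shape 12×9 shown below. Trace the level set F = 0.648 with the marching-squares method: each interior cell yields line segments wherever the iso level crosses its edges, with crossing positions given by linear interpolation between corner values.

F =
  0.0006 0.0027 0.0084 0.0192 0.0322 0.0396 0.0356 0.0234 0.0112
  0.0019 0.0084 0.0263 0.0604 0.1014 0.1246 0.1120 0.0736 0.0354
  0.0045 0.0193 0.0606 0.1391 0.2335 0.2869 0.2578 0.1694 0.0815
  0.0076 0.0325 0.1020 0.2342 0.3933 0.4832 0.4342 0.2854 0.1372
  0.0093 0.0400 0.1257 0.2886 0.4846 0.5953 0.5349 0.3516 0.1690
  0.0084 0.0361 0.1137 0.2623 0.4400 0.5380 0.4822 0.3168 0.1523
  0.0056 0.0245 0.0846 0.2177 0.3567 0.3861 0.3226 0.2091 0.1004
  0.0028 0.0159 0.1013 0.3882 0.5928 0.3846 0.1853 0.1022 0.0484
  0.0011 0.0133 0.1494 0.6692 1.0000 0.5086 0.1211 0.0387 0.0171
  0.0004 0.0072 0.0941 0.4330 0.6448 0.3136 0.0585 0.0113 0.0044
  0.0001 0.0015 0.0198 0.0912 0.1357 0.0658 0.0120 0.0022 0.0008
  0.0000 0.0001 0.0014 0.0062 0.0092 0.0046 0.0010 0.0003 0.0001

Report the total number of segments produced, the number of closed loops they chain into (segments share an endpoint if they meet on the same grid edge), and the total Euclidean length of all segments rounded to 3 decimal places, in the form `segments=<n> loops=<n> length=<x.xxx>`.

segments=6 loops=1 length=5.150

cell (7,2): code 0100 → (7.925,3.000)–(8.000,2.959)
cell (7,3): code 1100 → (7.136,4.000)–(7.925,3.000)
cell (7,4): code 1000 → (8.000,4.716)–(7.136,4.000)
cell (8,2): code 0010 → (8.000,2.959)–(8.090,3.000)
cell (8,3): code 0011 → (8.090,3.000)–(8.991,4.000)
cell (8,4): code 0001 → (8.991,4.000)–(8.000,4.716)
total: 6 segments, chained into 1 closed loop(s), length Σ = 5.149757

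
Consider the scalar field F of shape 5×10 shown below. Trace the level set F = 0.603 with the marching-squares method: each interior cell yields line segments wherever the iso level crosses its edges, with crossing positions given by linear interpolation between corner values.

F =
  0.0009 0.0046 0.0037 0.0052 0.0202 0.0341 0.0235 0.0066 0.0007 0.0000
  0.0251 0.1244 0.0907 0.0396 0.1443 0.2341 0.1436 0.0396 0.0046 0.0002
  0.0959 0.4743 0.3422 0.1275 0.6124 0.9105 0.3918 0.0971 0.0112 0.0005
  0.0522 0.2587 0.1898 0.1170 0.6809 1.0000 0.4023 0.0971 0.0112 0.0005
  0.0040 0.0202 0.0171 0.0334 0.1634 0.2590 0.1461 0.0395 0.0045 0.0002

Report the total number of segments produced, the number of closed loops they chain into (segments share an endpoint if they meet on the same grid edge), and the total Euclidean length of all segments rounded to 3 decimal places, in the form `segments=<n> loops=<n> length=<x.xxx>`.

segments=8 loops=1 length=6.004

cell (1,3): code 0100 → (1.980,4.000)–(2.000,3.981)
cell (1,4): code 1100 → (1.545,5.000)–(1.980,4.000)
cell (1,5): code 1000 → (2.000,5.593)–(1.545,5.000)
cell (2,3): code 0110 → (2.000,3.981)–(3.000,3.862)
cell (2,5): code 1001 → (3.000,5.664)–(2.000,5.593)
cell (3,3): code 0010 → (3.000,3.862)–(3.151,4.000)
cell (3,4): code 0011 → (3.151,4.000)–(3.536,5.000)
cell (3,5): code 0001 → (3.536,5.000)–(3.000,5.664)
total: 8 segments, chained into 1 closed loop(s), length Σ = 6.004192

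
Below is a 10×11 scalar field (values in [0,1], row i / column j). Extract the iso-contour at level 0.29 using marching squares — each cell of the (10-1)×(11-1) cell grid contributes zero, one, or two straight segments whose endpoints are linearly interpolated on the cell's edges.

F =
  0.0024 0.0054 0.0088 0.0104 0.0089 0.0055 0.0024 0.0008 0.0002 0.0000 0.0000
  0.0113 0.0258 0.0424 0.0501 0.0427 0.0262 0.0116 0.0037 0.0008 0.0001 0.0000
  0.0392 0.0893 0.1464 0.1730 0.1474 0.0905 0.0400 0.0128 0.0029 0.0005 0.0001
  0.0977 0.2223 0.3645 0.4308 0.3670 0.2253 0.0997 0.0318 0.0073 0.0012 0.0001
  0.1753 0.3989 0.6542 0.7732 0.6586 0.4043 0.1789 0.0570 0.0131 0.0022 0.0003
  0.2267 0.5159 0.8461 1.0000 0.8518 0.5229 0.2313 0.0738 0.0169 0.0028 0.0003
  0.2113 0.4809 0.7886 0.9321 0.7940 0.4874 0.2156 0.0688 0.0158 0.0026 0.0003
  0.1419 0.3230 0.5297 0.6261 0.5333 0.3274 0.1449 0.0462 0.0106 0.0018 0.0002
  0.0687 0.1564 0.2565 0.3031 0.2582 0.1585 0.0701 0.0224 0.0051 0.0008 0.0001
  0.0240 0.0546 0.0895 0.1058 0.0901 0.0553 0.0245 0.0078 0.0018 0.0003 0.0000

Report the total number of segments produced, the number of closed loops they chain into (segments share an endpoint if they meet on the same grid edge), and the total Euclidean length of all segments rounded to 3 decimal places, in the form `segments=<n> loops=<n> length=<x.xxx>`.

segments=22 loops=1 length=17.468

cell (2,1): code 0100 → (2.658,2.000)–(3.000,1.476)
cell (2,2): code 1100 → (2.454,3.000)–(2.658,2.000)
cell (2,3): code 1100 → (2.649,4.000)–(2.454,3.000)
cell (2,4): code 1000 → (3.000,4.543)–(2.649,4.000)
cell (3,0): code 0100 → (3.383,1.000)–(4.000,0.513)
cell (3,1): code 1110 → (3.000,1.476)–(3.383,1.000)
cell (3,4): code 1101 → (3.361,5.000)–(3.000,4.543)
cell (3,5): code 1000 → (4.000,5.507)–(3.361,5.000)
cell (4,0): code 0110 → (4.000,0.513)–(5.000,0.219)
cell (4,5): code 1001 → (5.000,5.799)–(4.000,5.507)
cell (5,0): code 0110 → (5.000,0.219)–(6.000,0.292)
cell (5,5): code 1001 → (6.000,5.726)–(5.000,5.799)
cell (6,0): code 0110 → (6.000,0.292)–(7.000,0.818)
cell (6,5): code 1001 → (7.000,5.205)–(6.000,5.726)
cell (7,0): code 0010 → (7.000,0.818)–(7.198,1.000)
cell (7,1): code 0011 → (7.198,1.000)–(7.877,2.000)
cell (7,2): code 0111 → (7.877,2.000)–(8.000,2.719)
cell (7,3): code 1011 → (8.000,3.292)–(7.884,4.000)
cell (7,4): code 0011 → (7.884,4.000)–(7.221,5.000)
cell (7,5): code 0001 → (7.221,5.000)–(7.000,5.205)
cell (8,2): code 0010 → (8.000,2.719)–(8.066,3.000)
cell (8,3): code 0001 → (8.066,3.000)–(8.000,3.292)
total: 22 segments, chained into 1 closed loop(s), length Σ = 17.467938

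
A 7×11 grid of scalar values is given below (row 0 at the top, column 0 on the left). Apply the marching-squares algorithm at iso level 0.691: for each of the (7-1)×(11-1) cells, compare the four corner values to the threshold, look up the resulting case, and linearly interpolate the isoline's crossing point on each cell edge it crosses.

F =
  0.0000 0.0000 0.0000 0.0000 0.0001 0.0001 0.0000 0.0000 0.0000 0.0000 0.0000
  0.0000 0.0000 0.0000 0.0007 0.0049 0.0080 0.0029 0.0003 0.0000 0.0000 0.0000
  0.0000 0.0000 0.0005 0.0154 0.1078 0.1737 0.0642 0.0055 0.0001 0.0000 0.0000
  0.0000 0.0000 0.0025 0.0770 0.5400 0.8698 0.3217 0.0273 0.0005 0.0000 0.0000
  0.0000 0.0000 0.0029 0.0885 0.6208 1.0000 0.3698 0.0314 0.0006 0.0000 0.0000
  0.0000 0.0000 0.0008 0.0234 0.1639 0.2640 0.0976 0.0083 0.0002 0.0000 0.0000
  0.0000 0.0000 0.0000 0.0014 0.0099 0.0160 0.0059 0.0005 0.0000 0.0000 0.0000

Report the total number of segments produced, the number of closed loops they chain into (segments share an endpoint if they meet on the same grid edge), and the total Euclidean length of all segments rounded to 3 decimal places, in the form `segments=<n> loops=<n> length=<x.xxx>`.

segments=6 loops=1 length=4.627

cell (2,4): code 0100 → (2.743,5.000)–(3.000,4.458)
cell (2,5): code 1000 → (3.000,5.326)–(2.743,5.000)
cell (3,4): code 0110 → (3.000,4.458)–(4.000,4.185)
cell (3,5): code 1001 → (4.000,5.490)–(3.000,5.326)
cell (4,4): code 0010 → (4.000,4.185)–(4.420,5.000)
cell (4,5): code 0001 → (4.420,5.000)–(4.000,5.490)
total: 6 segments, chained into 1 closed loop(s), length Σ = 4.627194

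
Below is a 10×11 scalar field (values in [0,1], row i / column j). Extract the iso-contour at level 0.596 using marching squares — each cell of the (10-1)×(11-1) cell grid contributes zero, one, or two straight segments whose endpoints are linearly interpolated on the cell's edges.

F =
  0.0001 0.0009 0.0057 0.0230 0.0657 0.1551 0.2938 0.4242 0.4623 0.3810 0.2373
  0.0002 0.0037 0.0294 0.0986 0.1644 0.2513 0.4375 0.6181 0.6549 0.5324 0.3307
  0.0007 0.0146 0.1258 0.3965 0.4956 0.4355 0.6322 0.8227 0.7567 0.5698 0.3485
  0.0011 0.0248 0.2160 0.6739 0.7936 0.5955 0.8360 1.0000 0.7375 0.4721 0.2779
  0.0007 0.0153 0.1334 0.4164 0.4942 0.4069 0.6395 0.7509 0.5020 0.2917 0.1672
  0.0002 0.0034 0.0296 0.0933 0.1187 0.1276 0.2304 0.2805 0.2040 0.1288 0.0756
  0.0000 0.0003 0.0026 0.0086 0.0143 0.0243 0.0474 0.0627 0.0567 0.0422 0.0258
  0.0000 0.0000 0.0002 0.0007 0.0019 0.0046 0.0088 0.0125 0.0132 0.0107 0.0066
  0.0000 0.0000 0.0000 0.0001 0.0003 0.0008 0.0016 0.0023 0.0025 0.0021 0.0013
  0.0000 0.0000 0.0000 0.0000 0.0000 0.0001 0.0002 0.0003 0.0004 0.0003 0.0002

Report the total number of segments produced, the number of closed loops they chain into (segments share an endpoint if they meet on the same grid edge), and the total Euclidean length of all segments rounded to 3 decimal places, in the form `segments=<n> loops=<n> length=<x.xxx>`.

cell (0,6): code 0100 → (0.886,7.000)–(1.000,6.878)
cell (0,7): code 1100 → (0.694,8.000)–(0.886,7.000)
cell (0,8): code 1000 → (1.000,8.481)–(0.694,8.000)
cell (1,5): code 0100 → (1.814,6.000)–(2.000,5.816)
cell (1,6): code 1110 → (1.000,6.878)–(1.814,6.000)
cell (1,8): code 1001 → (2.000,8.860)–(1.000,8.481)
cell (2,2): code 0100 → (2.719,3.000)–(3.000,2.830)
cell (2,3): code 1100 → (2.337,4.000)–(2.719,3.000)
cell (2,4): code 1000 → (3.000,4.997)–(2.337,4.000)
cell (2,5): code 0110 → (2.000,5.816)–(3.000,5.002)
cell (2,8): code 1001 → (3.000,8.533)–(2.000,8.860)
cell (3,2): code 0010 → (3.000,2.830)–(3.303,3.000)
cell (3,3): code 0011 → (3.303,3.000)–(3.660,4.000)
cell (3,4): code 0001 → (3.660,4.000)–(3.000,4.997)
cell (3,5): code 0110 → (3.000,5.002)–(4.000,5.813)
cell (3,7): code 1011 → (4.000,7.622)–(3.601,8.000)
cell (3,8): code 0001 → (3.601,8.000)–(3.000,8.533)
cell (4,5): code 0010 → (4.000,5.813)–(4.106,6.000)
cell (4,6): code 0011 → (4.106,6.000)–(4.329,7.000)
cell (4,7): code 0001 → (4.329,7.000)–(4.000,7.622)
total: 20 segments, chained into 2 closed loop(s), length Σ = 16.410519

segments=20 loops=2 length=16.411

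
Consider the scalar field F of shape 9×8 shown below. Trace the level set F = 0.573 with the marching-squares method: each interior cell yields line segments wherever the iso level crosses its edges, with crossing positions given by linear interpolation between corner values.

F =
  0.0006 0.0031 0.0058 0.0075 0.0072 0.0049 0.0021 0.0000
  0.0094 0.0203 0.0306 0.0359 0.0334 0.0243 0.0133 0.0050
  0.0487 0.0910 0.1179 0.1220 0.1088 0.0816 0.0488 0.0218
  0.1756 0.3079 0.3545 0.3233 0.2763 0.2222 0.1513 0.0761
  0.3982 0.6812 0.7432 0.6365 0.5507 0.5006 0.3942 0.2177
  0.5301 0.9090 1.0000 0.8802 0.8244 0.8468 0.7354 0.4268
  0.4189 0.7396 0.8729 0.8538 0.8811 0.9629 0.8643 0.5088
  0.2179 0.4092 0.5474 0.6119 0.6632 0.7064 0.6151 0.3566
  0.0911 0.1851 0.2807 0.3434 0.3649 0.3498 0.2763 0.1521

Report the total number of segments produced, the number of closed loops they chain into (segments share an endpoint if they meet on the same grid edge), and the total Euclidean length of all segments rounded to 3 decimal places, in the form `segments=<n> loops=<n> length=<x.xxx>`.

segments=20 loops=1 length=16.830

cell (3,0): code 0100 → (3.710,1.000)–(4.000,0.618)
cell (3,1): code 1100 → (3.562,2.000)–(3.710,1.000)
cell (3,2): code 1100 → (3.797,3.000)–(3.562,2.000)
cell (3,3): code 1000 → (4.000,3.740)–(3.797,3.000)
cell (4,0): code 0110 → (4.000,0.618)–(5.000,0.113)
cell (4,3): code 1101 → (4.081,4.000)–(4.000,3.740)
cell (4,4): code 1100 → (4.209,5.000)–(4.081,4.000)
cell (4,5): code 1100 → (4.524,6.000)–(4.209,5.000)
cell (4,6): code 1000 → (5.000,6.526)–(4.524,6.000)
cell (5,0): code 0110 → (5.000,0.113)–(6.000,0.481)
cell (5,6): code 1001 → (6.000,6.819)–(5.000,6.526)
cell (6,0): code 0010 → (6.000,0.481)–(6.504,1.000)
cell (6,1): code 0011 → (6.504,1.000)–(6.921,2.000)
cell (6,2): code 0111 → (6.921,2.000)–(7.000,2.397)
cell (6,6): code 1001 → (7.000,6.163)–(6.000,6.819)
cell (7,2): code 0010 → (7.000,2.397)–(7.145,3.000)
cell (7,3): code 0011 → (7.145,3.000)–(7.302,4.000)
cell (7,4): code 0011 → (7.302,4.000)–(7.374,5.000)
cell (7,5): code 0011 → (7.374,5.000)–(7.124,6.000)
cell (7,6): code 0001 → (7.124,6.000)–(7.000,6.163)
total: 20 segments, chained into 1 closed loop(s), length Σ = 16.830303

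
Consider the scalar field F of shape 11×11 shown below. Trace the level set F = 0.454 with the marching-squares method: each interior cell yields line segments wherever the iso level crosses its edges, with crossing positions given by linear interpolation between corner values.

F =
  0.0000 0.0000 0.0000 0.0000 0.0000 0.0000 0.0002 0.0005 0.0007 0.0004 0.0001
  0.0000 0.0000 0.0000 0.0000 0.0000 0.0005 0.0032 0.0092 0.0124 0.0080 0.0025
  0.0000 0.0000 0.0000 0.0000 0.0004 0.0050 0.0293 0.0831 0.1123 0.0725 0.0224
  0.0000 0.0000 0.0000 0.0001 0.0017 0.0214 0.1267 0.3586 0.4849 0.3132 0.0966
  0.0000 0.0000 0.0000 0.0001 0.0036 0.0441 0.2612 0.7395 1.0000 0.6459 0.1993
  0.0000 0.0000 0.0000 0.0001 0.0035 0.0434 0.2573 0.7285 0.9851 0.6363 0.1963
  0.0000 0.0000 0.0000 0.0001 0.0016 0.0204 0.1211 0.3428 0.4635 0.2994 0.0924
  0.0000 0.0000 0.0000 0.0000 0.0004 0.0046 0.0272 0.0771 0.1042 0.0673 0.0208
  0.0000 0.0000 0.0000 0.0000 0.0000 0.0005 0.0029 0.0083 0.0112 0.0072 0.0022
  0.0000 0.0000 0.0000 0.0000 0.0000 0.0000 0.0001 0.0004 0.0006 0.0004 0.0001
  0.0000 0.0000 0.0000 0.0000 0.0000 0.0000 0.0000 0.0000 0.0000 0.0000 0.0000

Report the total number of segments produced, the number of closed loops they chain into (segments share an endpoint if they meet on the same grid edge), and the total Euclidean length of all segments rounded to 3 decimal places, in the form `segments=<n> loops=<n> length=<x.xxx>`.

segments=14 loops=1 length=9.614

cell (2,7): code 0100 → (2.917,8.000)–(3.000,7.755)
cell (2,8): code 1000 → (3.000,8.180)–(2.917,8.000)
cell (3,6): code 0100 → (3.250,7.000)–(4.000,6.403)
cell (3,7): code 1110 → (3.000,7.755)–(3.250,7.000)
cell (3,8): code 1101 → (3.423,9.000)–(3.000,8.180)
cell (3,9): code 1000 → (4.000,9.430)–(3.423,9.000)
cell (4,6): code 0110 → (4.000,6.403)–(5.000,6.417)
cell (4,9): code 1001 → (5.000,9.414)–(4.000,9.430)
cell (5,6): code 0010 → (5.000,6.417)–(5.712,7.000)
cell (5,7): code 0111 → (5.712,7.000)–(6.000,7.921)
cell (5,8): code 1011 → (6.000,8.058)–(5.541,9.000)
cell (5,9): code 0001 → (5.541,9.000)–(5.000,9.414)
cell (6,7): code 0010 → (6.000,7.921)–(6.026,8.000)
cell (6,8): code 0001 → (6.026,8.000)–(6.000,8.058)
total: 14 segments, chained into 1 closed loop(s), length Σ = 9.613902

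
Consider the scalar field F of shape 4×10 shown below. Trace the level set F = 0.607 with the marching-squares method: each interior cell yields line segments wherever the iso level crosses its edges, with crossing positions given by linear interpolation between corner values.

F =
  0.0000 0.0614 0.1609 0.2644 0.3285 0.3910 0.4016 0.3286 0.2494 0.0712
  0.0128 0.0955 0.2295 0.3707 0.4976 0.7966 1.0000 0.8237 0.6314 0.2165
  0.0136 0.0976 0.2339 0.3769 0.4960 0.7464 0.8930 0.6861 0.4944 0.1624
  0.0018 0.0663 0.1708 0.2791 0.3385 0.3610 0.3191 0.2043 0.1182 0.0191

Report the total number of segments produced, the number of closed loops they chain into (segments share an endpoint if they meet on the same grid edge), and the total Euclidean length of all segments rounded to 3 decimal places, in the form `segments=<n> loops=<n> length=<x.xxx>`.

segments=12 loops=1 length=9.356

cell (0,4): code 0100 → (0.533,5.000)–(1.000,4.366)
cell (0,5): code 1100 → (0.343,6.000)–(0.533,5.000)
cell (0,6): code 1100 → (0.562,7.000)–(0.343,6.000)
cell (0,7): code 1100 → (0.936,8.000)–(0.562,7.000)
cell (0,8): code 1000 → (1.000,8.059)–(0.936,8.000)
cell (1,4): code 0110 → (1.000,4.366)–(2.000,4.443)
cell (1,7): code 1011 → (2.000,7.413)–(1.178,8.000)
cell (1,8): code 0001 → (1.178,8.000)–(1.000,8.059)
cell (2,4): code 0010 → (2.000,4.443)–(2.362,5.000)
cell (2,5): code 0011 → (2.362,5.000)–(2.498,6.000)
cell (2,6): code 0011 → (2.498,6.000)–(2.164,7.000)
cell (2,7): code 0001 → (2.164,7.000)–(2.000,7.413)
total: 12 segments, chained into 1 closed loop(s), length Σ = 9.356063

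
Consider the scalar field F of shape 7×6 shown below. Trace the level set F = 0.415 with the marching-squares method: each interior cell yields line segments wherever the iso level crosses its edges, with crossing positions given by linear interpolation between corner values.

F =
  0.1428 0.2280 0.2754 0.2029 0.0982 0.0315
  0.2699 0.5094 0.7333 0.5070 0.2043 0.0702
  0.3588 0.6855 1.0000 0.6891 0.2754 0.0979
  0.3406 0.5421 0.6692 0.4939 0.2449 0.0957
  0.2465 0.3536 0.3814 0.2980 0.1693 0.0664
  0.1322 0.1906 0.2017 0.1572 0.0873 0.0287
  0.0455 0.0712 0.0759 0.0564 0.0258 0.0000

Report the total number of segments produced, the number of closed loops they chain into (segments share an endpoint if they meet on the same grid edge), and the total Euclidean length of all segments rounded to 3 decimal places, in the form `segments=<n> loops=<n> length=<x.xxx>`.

cell (0,0): code 0100 → (0.665,1.000)–(1.000,0.606)
cell (0,1): code 1100 → (0.305,2.000)–(0.665,1.000)
cell (0,2): code 1100 → (0.697,3.000)–(0.305,2.000)
cell (0,3): code 1000 → (1.000,3.304)–(0.697,3.000)
cell (1,0): code 0110 → (1.000,0.606)–(2.000,0.172)
cell (1,3): code 1001 → (2.000,3.663)–(1.000,3.304)
cell (2,0): code 0110 → (2.000,0.172)–(3.000,0.369)
cell (2,3): code 1001 → (3.000,3.317)–(2.000,3.663)
cell (3,0): code 0010 → (3.000,0.369)–(3.674,1.000)
cell (3,1): code 0011 → (3.674,1.000)–(3.883,2.000)
cell (3,2): code 0011 → (3.883,2.000)–(3.403,3.000)
cell (3,3): code 0001 → (3.403,3.000)–(3.000,3.317)
total: 12 segments, chained into 1 closed loop(s), length Σ = 10.880003

segments=12 loops=1 length=10.880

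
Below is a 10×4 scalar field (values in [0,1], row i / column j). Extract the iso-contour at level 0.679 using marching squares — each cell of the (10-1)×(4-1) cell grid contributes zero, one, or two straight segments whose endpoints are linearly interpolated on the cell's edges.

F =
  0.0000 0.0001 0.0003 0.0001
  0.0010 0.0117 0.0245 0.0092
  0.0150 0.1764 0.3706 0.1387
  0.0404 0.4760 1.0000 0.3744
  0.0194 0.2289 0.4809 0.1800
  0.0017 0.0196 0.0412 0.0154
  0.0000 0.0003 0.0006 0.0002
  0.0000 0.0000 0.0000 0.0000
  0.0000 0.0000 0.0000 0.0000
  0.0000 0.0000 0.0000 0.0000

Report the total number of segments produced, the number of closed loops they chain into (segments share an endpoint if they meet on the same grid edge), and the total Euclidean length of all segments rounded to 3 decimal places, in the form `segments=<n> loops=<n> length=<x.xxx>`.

segments=4 loops=1 length=3.195

cell (2,1): code 0100 → (2.490,2.000)–(3.000,1.387)
cell (2,2): code 1000 → (3.000,2.513)–(2.490,2.000)
cell (3,1): code 0010 → (3.000,1.387)–(3.618,2.000)
cell (3,2): code 0001 → (3.618,2.000)–(3.000,2.513)
total: 4 segments, chained into 1 closed loop(s), length Σ = 3.194541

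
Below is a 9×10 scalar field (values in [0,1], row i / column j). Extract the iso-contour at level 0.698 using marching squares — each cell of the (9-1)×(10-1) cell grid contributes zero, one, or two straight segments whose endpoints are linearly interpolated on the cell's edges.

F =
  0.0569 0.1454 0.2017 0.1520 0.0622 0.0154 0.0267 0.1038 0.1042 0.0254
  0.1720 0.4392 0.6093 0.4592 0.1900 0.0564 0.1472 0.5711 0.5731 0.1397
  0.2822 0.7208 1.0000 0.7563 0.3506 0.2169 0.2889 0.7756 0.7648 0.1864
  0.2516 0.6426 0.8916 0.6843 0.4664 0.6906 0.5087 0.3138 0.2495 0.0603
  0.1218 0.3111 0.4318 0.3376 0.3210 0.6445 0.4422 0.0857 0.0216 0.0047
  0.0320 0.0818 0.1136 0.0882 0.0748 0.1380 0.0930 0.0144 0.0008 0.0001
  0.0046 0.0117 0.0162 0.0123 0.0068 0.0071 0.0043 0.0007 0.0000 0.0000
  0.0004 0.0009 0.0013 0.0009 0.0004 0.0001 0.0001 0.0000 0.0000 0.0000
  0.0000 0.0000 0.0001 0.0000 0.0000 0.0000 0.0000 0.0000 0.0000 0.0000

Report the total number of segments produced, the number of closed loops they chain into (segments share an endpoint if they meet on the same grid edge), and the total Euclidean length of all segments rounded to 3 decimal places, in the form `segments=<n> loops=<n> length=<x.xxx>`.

cell (1,0): code 0100 → (1.919,1.000)–(2.000,0.948)
cell (1,1): code 1100 → (1.227,2.000)–(1.919,1.000)
cell (1,2): code 1100 → (1.804,3.000)–(1.227,2.000)
cell (1,3): code 1000 → (2.000,3.144)–(1.804,3.000)
cell (1,6): code 0100 → (1.621,7.000)–(2.000,6.841)
cell (1,7): code 1100 → (1.652,8.000)–(1.621,7.000)
cell (1,8): code 1000 → (2.000,8.115)–(1.652,8.000)
cell (2,0): code 0010 → (2.000,0.948)–(2.292,1.000)
cell (2,1): code 0111 → (2.292,1.000)–(3.000,1.222)
cell (2,2): code 1011 → (3.000,2.934)–(2.810,3.000)
cell (2,3): code 0001 → (2.810,3.000)–(2.000,3.144)
cell (2,6): code 0010 → (2.000,6.841)–(2.168,7.000)
cell (2,7): code 0011 → (2.168,7.000)–(2.130,8.000)
cell (2,8): code 0001 → (2.130,8.000)–(2.000,8.115)
cell (3,1): code 0010 → (3.000,1.222)–(3.421,2.000)
cell (3,2): code 0001 → (3.421,2.000)–(3.000,2.934)
total: 16 segments, chained into 2 closed loop(s), length Σ = 9.866256

segments=16 loops=2 length=9.866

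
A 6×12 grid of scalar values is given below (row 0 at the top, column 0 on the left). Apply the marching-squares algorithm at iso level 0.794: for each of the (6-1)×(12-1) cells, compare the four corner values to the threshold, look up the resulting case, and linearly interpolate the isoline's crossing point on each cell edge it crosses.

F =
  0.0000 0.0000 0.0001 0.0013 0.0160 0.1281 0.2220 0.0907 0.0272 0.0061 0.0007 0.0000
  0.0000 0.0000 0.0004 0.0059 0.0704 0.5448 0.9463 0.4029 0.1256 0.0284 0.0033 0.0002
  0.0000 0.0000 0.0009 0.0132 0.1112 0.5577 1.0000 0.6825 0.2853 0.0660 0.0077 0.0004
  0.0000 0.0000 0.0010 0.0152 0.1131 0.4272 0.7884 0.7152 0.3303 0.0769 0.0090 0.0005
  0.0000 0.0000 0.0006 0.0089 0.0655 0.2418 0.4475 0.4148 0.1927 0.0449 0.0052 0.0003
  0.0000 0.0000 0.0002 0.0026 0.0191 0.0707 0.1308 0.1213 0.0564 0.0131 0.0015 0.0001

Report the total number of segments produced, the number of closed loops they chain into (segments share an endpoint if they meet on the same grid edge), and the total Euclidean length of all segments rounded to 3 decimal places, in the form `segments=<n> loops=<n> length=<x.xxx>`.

segments=6 loops=1 length=5.103

cell (0,5): code 0100 → (0.790,6.000)–(1.000,5.621)
cell (0,6): code 1000 → (1.000,6.280)–(0.790,6.000)
cell (1,5): code 0110 → (1.000,5.621)–(2.000,5.534)
cell (1,6): code 1001 → (2.000,6.649)–(1.000,6.280)
cell (2,5): code 0010 → (2.000,5.534)–(2.974,6.000)
cell (2,6): code 0001 → (2.974,6.000)–(2.000,6.649)
total: 6 segments, chained into 1 closed loop(s), length Σ = 5.102708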